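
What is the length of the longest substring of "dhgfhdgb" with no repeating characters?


Input: "dhgfhdgb"
Sliding window (track last position of each char):
  Position 0 ('d'): window [0,0] length 1 -- new best
  Position 1 ('h'): window [0,1] length 2 -- new best
  Position 2 ('g'): window [0,2] length 3 -- new best
  Position 3 ('f'): window [0,3] length 4 -- new best
  Position 4 ('h'): repeat (last at 1), move window start to 2
  Position 4 ('h'): window [2,4] length 3
  Position 5 ('d'): window [2,5] length 4
  Position 6 ('g'): repeat (last at 2), move window start to 3
  Position 6 ('g'): window [3,6] length 4
  Position 7 ('b'): window [3,7] length 5 -- new best
Longest substring with no repeats: "fhdgb" with length 5

5


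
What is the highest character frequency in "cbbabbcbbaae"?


Input: cbbabbcbbaae
Character counts:
  'a': 3
  'b': 6
  'c': 2
  'e': 1
Maximum frequency: 6

6


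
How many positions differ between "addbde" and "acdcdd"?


Comparing "addbde" and "acdcdd" position by position:
  Position 0: 'a' vs 'a' => same
  Position 1: 'd' vs 'c' => DIFFER
  Position 2: 'd' vs 'd' => same
  Position 3: 'b' vs 'c' => DIFFER
  Position 4: 'd' vs 'd' => same
  Position 5: 'e' vs 'd' => DIFFER
Positions that differ: 3

3


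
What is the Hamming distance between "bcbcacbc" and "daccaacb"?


Comparing "bcbcacbc" and "daccaacb" position by position:
  Position 0: 'b' vs 'd' => differ
  Position 1: 'c' vs 'a' => differ
  Position 2: 'b' vs 'c' => differ
  Position 3: 'c' vs 'c' => same
  Position 4: 'a' vs 'a' => same
  Position 5: 'c' vs 'a' => differ
  Position 6: 'b' vs 'c' => differ
  Position 7: 'c' vs 'b' => differ
Total differences (Hamming distance): 6

6


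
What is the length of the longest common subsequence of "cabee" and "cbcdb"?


LCS of "cabee" and "cbcdb"
DP table:
           c    b    c    d    b
      0    0    0    0    0    0
  c   0    1    1    1    1    1
  a   0    1    1    1    1    1
  b   0    1    2    2    2    2
  e   0    1    2    2    2    2
  e   0    1    2    2    2    2
LCS length = dp[5][5] = 2

2


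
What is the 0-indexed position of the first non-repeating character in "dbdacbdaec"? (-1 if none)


Input: dbdacbdaec
Character frequencies:
  'a': 2
  'b': 2
  'c': 2
  'd': 3
  'e': 1
Scanning left to right for freq == 1:
  Position 0 ('d'): freq=3, skip
  Position 1 ('b'): freq=2, skip
  Position 2 ('d'): freq=3, skip
  Position 3 ('a'): freq=2, skip
  Position 4 ('c'): freq=2, skip
  Position 5 ('b'): freq=2, skip
  Position 6 ('d'): freq=3, skip
  Position 7 ('a'): freq=2, skip
  Position 8 ('e'): unique! => answer = 8

8


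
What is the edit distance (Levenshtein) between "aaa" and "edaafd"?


Computing edit distance: "aaa" -> "edaafd"
DP table:
           e    d    a    a    f    d
      0    1    2    3    4    5    6
  a   1    1    2    2    3    4    5
  a   2    2    2    2    2    3    4
  a   3    3    3    2    2    3    4
Edit distance = dp[3][6] = 4

4


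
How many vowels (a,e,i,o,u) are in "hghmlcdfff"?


Input: hghmlcdfff
Checking each character:
  'h' at position 0: consonant
  'g' at position 1: consonant
  'h' at position 2: consonant
  'm' at position 3: consonant
  'l' at position 4: consonant
  'c' at position 5: consonant
  'd' at position 6: consonant
  'f' at position 7: consonant
  'f' at position 8: consonant
  'f' at position 9: consonant
Total vowels: 0

0


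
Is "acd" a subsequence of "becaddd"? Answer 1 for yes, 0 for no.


Check if "acd" is a subsequence of "becaddd"
Greedy scan:
  Position 0 ('b'): no match needed
  Position 1 ('e'): no match needed
  Position 2 ('c'): no match needed
  Position 3 ('a'): matches sub[0] = 'a'
  Position 4 ('d'): no match needed
  Position 5 ('d'): no match needed
  Position 6 ('d'): no match needed
Only matched 1/3 characters => not a subsequence

0


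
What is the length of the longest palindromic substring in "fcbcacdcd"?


Input: "fcbcacdcd"
Checking substrings for palindromes:
  [1:4] "cbc" (len 3) => palindrome
  [3:6] "cac" (len 3) => palindrome
  [5:8] "cdc" (len 3) => palindrome
  [6:9] "dcd" (len 3) => palindrome
Longest palindromic substring: "cbc" with length 3

3


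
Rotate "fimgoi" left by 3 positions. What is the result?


Input: "fimgoi", rotate left by 3
First 3 characters: "fim"
Remaining characters: "goi"
Concatenate remaining + first: "goi" + "fim" = "goifim"

goifim


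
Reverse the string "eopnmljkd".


Input: eopnmljkd
Reading characters right to left:
  Position 8: 'd'
  Position 7: 'k'
  Position 6: 'j'
  Position 5: 'l'
  Position 4: 'm'
  Position 3: 'n'
  Position 2: 'p'
  Position 1: 'o'
  Position 0: 'e'
Reversed: dkjlmnpoe

dkjlmnpoe


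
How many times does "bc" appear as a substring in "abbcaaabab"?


Searching for "bc" in "abbcaaabab"
Scanning each position:
  Position 0: "ab" => no
  Position 1: "bb" => no
  Position 2: "bc" => MATCH
  Position 3: "ca" => no
  Position 4: "aa" => no
  Position 5: "aa" => no
  Position 6: "ab" => no
  Position 7: "ba" => no
  Position 8: "ab" => no
Total occurrences: 1

1


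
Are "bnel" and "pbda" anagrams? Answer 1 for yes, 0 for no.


Strings: "bnel", "pbda"
Sorted first:  beln
Sorted second: abdp
Differ at position 0: 'b' vs 'a' => not anagrams

0


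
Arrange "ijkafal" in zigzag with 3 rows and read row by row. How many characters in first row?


Zigzag "ijkafal" into 3 rows:
Placing characters:
  'i' => row 0
  'j' => row 1
  'k' => row 2
  'a' => row 1
  'f' => row 0
  'a' => row 1
  'l' => row 2
Rows:
  Row 0: "if"
  Row 1: "jaa"
  Row 2: "kl"
First row length: 2

2


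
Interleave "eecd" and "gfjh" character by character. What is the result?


Interleaving "eecd" and "gfjh":
  Position 0: 'e' from first, 'g' from second => "eg"
  Position 1: 'e' from first, 'f' from second => "ef"
  Position 2: 'c' from first, 'j' from second => "cj"
  Position 3: 'd' from first, 'h' from second => "dh"
Result: egefcjdh

egefcjdh


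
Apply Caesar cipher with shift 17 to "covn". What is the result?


Caesar cipher: shift "covn" by 17
  'c' (pos 2) + 17 = pos 19 = 't'
  'o' (pos 14) + 17 = pos 5 = 'f'
  'v' (pos 21) + 17 = pos 12 = 'm'
  'n' (pos 13) + 17 = pos 4 = 'e'
Result: tfme

tfme


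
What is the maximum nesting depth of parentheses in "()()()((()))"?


Input: "()()()((()))"
Tracking depth:
  Position 0 '(': depth becomes 1
  Position 1 ')': depth becomes 0
  Position 2 '(': depth becomes 1
  Position 3 ')': depth becomes 0
  Position 4 '(': depth becomes 1
  Position 5 ')': depth becomes 0
  Position 6 '(': depth becomes 1
  Position 7 '(': depth becomes 2
  Position 8 '(': depth becomes 3
  Position 9 ')': depth becomes 2
  Position 10 ')': depth becomes 1
  Position 11 ')': depth becomes 0
Maximum depth reached: 3

3


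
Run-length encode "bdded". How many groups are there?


Input: bdded
Scanning for consecutive runs:
  Group 1: 'b' x 1 (positions 0-0)
  Group 2: 'd' x 2 (positions 1-2)
  Group 3: 'e' x 1 (positions 3-3)
  Group 4: 'd' x 1 (positions 4-4)
Total groups: 4

4


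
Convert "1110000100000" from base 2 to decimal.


Input: "1110000100000" in base 2
Positional expansion:
  Digit '1' (value 1) x 2^12 = 4096
  Digit '1' (value 1) x 2^11 = 2048
  Digit '1' (value 1) x 2^10 = 1024
  Digit '0' (value 0) x 2^9 = 0
  Digit '0' (value 0) x 2^8 = 0
  Digit '0' (value 0) x 2^7 = 0
  Digit '0' (value 0) x 2^6 = 0
  Digit '1' (value 1) x 2^5 = 32
  Digit '0' (value 0) x 2^4 = 0
  Digit '0' (value 0) x 2^3 = 0
  Digit '0' (value 0) x 2^2 = 0
  Digit '0' (value 0) x 2^1 = 0
  Digit '0' (value 0) x 2^0 = 0
Sum = 7200

7200


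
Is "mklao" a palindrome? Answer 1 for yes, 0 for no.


Input: mklao
Reversed: oalkm
  Compare pos 0 ('m') with pos 4 ('o'): MISMATCH
  Compare pos 1 ('k') with pos 3 ('a'): MISMATCH
Result: not a palindrome

0


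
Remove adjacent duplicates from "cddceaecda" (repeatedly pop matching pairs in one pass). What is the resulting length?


Input: cddceaecda
Stack-based adjacent duplicate removal:
  Read 'c': push. Stack: c
  Read 'd': push. Stack: cd
  Read 'd': matches stack top 'd' => pop. Stack: c
  Read 'c': matches stack top 'c' => pop. Stack: (empty)
  Read 'e': push. Stack: e
  Read 'a': push. Stack: ea
  Read 'e': push. Stack: eae
  Read 'c': push. Stack: eaec
  Read 'd': push. Stack: eaecd
  Read 'a': push. Stack: eaecda
Final stack: "eaecda" (length 6)

6


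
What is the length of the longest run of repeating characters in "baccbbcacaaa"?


Input: "baccbbcacaaa"
Scanning for longest run:
  Position 1 ('a'): new char, reset run to 1
  Position 2 ('c'): new char, reset run to 1
  Position 3 ('c'): continues run of 'c', length=2
  Position 4 ('b'): new char, reset run to 1
  Position 5 ('b'): continues run of 'b', length=2
  Position 6 ('c'): new char, reset run to 1
  Position 7 ('a'): new char, reset run to 1
  Position 8 ('c'): new char, reset run to 1
  Position 9 ('a'): new char, reset run to 1
  Position 10 ('a'): continues run of 'a', length=2
  Position 11 ('a'): continues run of 'a', length=3
Longest run: 'a' with length 3

3


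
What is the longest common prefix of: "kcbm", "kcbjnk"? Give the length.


Words: kcbm, kcbjnk
  Position 0: all 'k' => match
  Position 1: all 'c' => match
  Position 2: all 'b' => match
  Position 3: ('m', 'j') => mismatch, stop
LCP = "kcb" (length 3)

3


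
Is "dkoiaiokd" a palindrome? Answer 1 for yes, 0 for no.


Input: dkoiaiokd
Reversed: dkoiaiokd
  Compare pos 0 ('d') with pos 8 ('d'): match
  Compare pos 1 ('k') with pos 7 ('k'): match
  Compare pos 2 ('o') with pos 6 ('o'): match
  Compare pos 3 ('i') with pos 5 ('i'): match
Result: palindrome

1


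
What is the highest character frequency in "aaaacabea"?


Input: aaaacabea
Character counts:
  'a': 6
  'b': 1
  'c': 1
  'e': 1
Maximum frequency: 6

6


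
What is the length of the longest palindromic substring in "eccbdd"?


Input: "eccbdd"
Checking substrings for palindromes:
  [1:3] "cc" (len 2) => palindrome
  [4:6] "dd" (len 2) => palindrome
Longest palindromic substring: "cc" with length 2

2


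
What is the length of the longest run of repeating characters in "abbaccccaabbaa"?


Input: "abbaccccaabbaa"
Scanning for longest run:
  Position 1 ('b'): new char, reset run to 1
  Position 2 ('b'): continues run of 'b', length=2
  Position 3 ('a'): new char, reset run to 1
  Position 4 ('c'): new char, reset run to 1
  Position 5 ('c'): continues run of 'c', length=2
  Position 6 ('c'): continues run of 'c', length=3
  Position 7 ('c'): continues run of 'c', length=4
  Position 8 ('a'): new char, reset run to 1
  Position 9 ('a'): continues run of 'a', length=2
  Position 10 ('b'): new char, reset run to 1
  Position 11 ('b'): continues run of 'b', length=2
  Position 12 ('a'): new char, reset run to 1
  Position 13 ('a'): continues run of 'a', length=2
Longest run: 'c' with length 4

4


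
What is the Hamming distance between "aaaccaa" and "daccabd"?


Comparing "aaaccaa" and "daccabd" position by position:
  Position 0: 'a' vs 'd' => differ
  Position 1: 'a' vs 'a' => same
  Position 2: 'a' vs 'c' => differ
  Position 3: 'c' vs 'c' => same
  Position 4: 'c' vs 'a' => differ
  Position 5: 'a' vs 'b' => differ
  Position 6: 'a' vs 'd' => differ
Total differences (Hamming distance): 5

5


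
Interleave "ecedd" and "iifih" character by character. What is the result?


Interleaving "ecedd" and "iifih":
  Position 0: 'e' from first, 'i' from second => "ei"
  Position 1: 'c' from first, 'i' from second => "ci"
  Position 2: 'e' from first, 'f' from second => "ef"
  Position 3: 'd' from first, 'i' from second => "di"
  Position 4: 'd' from first, 'h' from second => "dh"
Result: eiciefdidh

eiciefdidh


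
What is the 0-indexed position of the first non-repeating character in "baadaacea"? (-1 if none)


Input: baadaacea
Character frequencies:
  'a': 5
  'b': 1
  'c': 1
  'd': 1
  'e': 1
Scanning left to right for freq == 1:
  Position 0 ('b'): unique! => answer = 0

0


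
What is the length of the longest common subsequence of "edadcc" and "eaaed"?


LCS of "edadcc" and "eaaed"
DP table:
           e    a    a    e    d
      0    0    0    0    0    0
  e   0    1    1    1    1    1
  d   0    1    1    1    1    2
  a   0    1    2    2    2    2
  d   0    1    2    2    2    3
  c   0    1    2    2    2    3
  c   0    1    2    2    2    3
LCS length = dp[6][5] = 3

3


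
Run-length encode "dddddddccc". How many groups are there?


Input: dddddddccc
Scanning for consecutive runs:
  Group 1: 'd' x 7 (positions 0-6)
  Group 2: 'c' x 3 (positions 7-9)
Total groups: 2

2


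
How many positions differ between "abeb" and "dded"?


Comparing "abeb" and "dded" position by position:
  Position 0: 'a' vs 'd' => DIFFER
  Position 1: 'b' vs 'd' => DIFFER
  Position 2: 'e' vs 'e' => same
  Position 3: 'b' vs 'd' => DIFFER
Positions that differ: 3

3


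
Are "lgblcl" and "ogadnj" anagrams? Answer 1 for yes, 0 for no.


Strings: "lgblcl", "ogadnj"
Sorted first:  bcglll
Sorted second: adgjno
Differ at position 0: 'b' vs 'a' => not anagrams

0


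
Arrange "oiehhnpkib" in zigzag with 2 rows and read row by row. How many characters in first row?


Zigzag "oiehhnpkib" into 2 rows:
Placing characters:
  'o' => row 0
  'i' => row 1
  'e' => row 0
  'h' => row 1
  'h' => row 0
  'n' => row 1
  'p' => row 0
  'k' => row 1
  'i' => row 0
  'b' => row 1
Rows:
  Row 0: "oehpi"
  Row 1: "ihnkb"
First row length: 5

5


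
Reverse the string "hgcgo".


Input: hgcgo
Reading characters right to left:
  Position 4: 'o'
  Position 3: 'g'
  Position 2: 'c'
  Position 1: 'g'
  Position 0: 'h'
Reversed: ogcgh

ogcgh


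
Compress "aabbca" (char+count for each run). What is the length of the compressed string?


Input: aabbca
Runs:
  'a' x 2 => "a2"
  'b' x 2 => "b2"
  'c' x 1 => "c1"
  'a' x 1 => "a1"
Compressed: "a2b2c1a1"
Compressed length: 8

8


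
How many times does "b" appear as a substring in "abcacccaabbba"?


Searching for "b" in "abcacccaabbba"
Scanning each position:
  Position 0: "a" => no
  Position 1: "b" => MATCH
  Position 2: "c" => no
  Position 3: "a" => no
  Position 4: "c" => no
  Position 5: "c" => no
  Position 6: "c" => no
  Position 7: "a" => no
  Position 8: "a" => no
  Position 9: "b" => MATCH
  Position 10: "b" => MATCH
  Position 11: "b" => MATCH
  Position 12: "a" => no
Total occurrences: 4

4


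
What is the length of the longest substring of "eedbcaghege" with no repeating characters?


Input: "eedbcaghege"
Sliding window (track last position of each char):
  Position 0 ('e'): window [0,0] length 1 -- new best
  Position 1 ('e'): repeat (last at 0), move window start to 1
  Position 1 ('e'): window [1,1] length 1
  Position 2 ('d'): window [1,2] length 2 -- new best
  Position 3 ('b'): window [1,3] length 3 -- new best
  Position 4 ('c'): window [1,4] length 4 -- new best
  Position 5 ('a'): window [1,5] length 5 -- new best
  Position 6 ('g'): window [1,6] length 6 -- new best
  Position 7 ('h'): window [1,7] length 7 -- new best
  Position 8 ('e'): repeat (last at 1), move window start to 2
  Position 8 ('e'): window [2,8] length 7
  Position 9 ('g'): repeat (last at 6), move window start to 7
  Position 9 ('g'): window [7,9] length 3
  Position 10 ('e'): repeat (last at 8), move window start to 9
  Position 10 ('e'): window [9,10] length 2
Longest substring with no repeats: "edbcagh" with length 7

7


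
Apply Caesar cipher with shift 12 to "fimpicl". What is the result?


Caesar cipher: shift "fimpicl" by 12
  'f' (pos 5) + 12 = pos 17 = 'r'
  'i' (pos 8) + 12 = pos 20 = 'u'
  'm' (pos 12) + 12 = pos 24 = 'y'
  'p' (pos 15) + 12 = pos 1 = 'b'
  'i' (pos 8) + 12 = pos 20 = 'u'
  'c' (pos 2) + 12 = pos 14 = 'o'
  'l' (pos 11) + 12 = pos 23 = 'x'
Result: ruybuox

ruybuox


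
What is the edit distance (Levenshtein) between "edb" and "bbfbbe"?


Computing edit distance: "edb" -> "bbfbbe"
DP table:
           b    b    f    b    b    e
      0    1    2    3    4    5    6
  e   1    1    2    3    4    5    5
  d   2    2    2    3    4    5    6
  b   3    2    2    3    3    4    5
Edit distance = dp[3][6] = 5

5


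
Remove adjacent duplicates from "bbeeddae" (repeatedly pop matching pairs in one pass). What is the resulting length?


Input: bbeeddae
Stack-based adjacent duplicate removal:
  Read 'b': push. Stack: b
  Read 'b': matches stack top 'b' => pop. Stack: (empty)
  Read 'e': push. Stack: e
  Read 'e': matches stack top 'e' => pop. Stack: (empty)
  Read 'd': push. Stack: d
  Read 'd': matches stack top 'd' => pop. Stack: (empty)
  Read 'a': push. Stack: a
  Read 'e': push. Stack: ae
Final stack: "ae" (length 2)

2


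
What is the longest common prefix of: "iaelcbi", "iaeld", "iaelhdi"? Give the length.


Words: iaelcbi, iaeld, iaelhdi
  Position 0: all 'i' => match
  Position 1: all 'a' => match
  Position 2: all 'e' => match
  Position 3: all 'l' => match
  Position 4: ('c', 'd', 'h') => mismatch, stop
LCP = "iael" (length 4)

4


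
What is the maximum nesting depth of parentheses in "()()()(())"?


Input: "()()()(())"
Tracking depth:
  Position 0 '(': depth becomes 1
  Position 1 ')': depth becomes 0
  Position 2 '(': depth becomes 1
  Position 3 ')': depth becomes 0
  Position 4 '(': depth becomes 1
  Position 5 ')': depth becomes 0
  Position 6 '(': depth becomes 1
  Position 7 '(': depth becomes 2
  Position 8 ')': depth becomes 1
  Position 9 ')': depth becomes 0
Maximum depth reached: 2

2


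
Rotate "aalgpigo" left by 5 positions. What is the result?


Input: "aalgpigo", rotate left by 5
First 5 characters: "aalgp"
Remaining characters: "igo"
Concatenate remaining + first: "igo" + "aalgp" = "igoaalgp"

igoaalgp


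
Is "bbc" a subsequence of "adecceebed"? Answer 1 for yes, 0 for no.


Check if "bbc" is a subsequence of "adecceebed"
Greedy scan:
  Position 0 ('a'): no match needed
  Position 1 ('d'): no match needed
  Position 2 ('e'): no match needed
  Position 3 ('c'): no match needed
  Position 4 ('c'): no match needed
  Position 5 ('e'): no match needed
  Position 6 ('e'): no match needed
  Position 7 ('b'): matches sub[0] = 'b'
  Position 8 ('e'): no match needed
  Position 9 ('d'): no match needed
Only matched 1/3 characters => not a subsequence

0


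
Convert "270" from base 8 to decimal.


Input: "270" in base 8
Positional expansion:
  Digit '2' (value 2) x 8^2 = 128
  Digit '7' (value 7) x 8^1 = 56
  Digit '0' (value 0) x 8^0 = 0
Sum = 184

184


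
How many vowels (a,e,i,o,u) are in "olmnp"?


Input: olmnp
Checking each character:
  'o' at position 0: vowel (running total: 1)
  'l' at position 1: consonant
  'm' at position 2: consonant
  'n' at position 3: consonant
  'p' at position 4: consonant
Total vowels: 1

1


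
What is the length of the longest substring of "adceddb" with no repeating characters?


Input: "adceddb"
Sliding window (track last position of each char):
  Position 0 ('a'): window [0,0] length 1 -- new best
  Position 1 ('d'): window [0,1] length 2 -- new best
  Position 2 ('c'): window [0,2] length 3 -- new best
  Position 3 ('e'): window [0,3] length 4 -- new best
  Position 4 ('d'): repeat (last at 1), move window start to 2
  Position 4 ('d'): window [2,4] length 3
  Position 5 ('d'): repeat (last at 4), move window start to 5
  Position 5 ('d'): window [5,5] length 1
  Position 6 ('b'): window [5,6] length 2
Longest substring with no repeats: "adce" with length 4

4


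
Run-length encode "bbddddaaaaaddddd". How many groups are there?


Input: bbddddaaaaaddddd
Scanning for consecutive runs:
  Group 1: 'b' x 2 (positions 0-1)
  Group 2: 'd' x 4 (positions 2-5)
  Group 3: 'a' x 5 (positions 6-10)
  Group 4: 'd' x 5 (positions 11-15)
Total groups: 4

4


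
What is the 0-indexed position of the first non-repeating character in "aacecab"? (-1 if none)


Input: aacecab
Character frequencies:
  'a': 3
  'b': 1
  'c': 2
  'e': 1
Scanning left to right for freq == 1:
  Position 0 ('a'): freq=3, skip
  Position 1 ('a'): freq=3, skip
  Position 2 ('c'): freq=2, skip
  Position 3 ('e'): unique! => answer = 3

3


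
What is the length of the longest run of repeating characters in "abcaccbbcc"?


Input: "abcaccbbcc"
Scanning for longest run:
  Position 1 ('b'): new char, reset run to 1
  Position 2 ('c'): new char, reset run to 1
  Position 3 ('a'): new char, reset run to 1
  Position 4 ('c'): new char, reset run to 1
  Position 5 ('c'): continues run of 'c', length=2
  Position 6 ('b'): new char, reset run to 1
  Position 7 ('b'): continues run of 'b', length=2
  Position 8 ('c'): new char, reset run to 1
  Position 9 ('c'): continues run of 'c', length=2
Longest run: 'c' with length 2

2


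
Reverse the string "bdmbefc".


Input: bdmbefc
Reading characters right to left:
  Position 6: 'c'
  Position 5: 'f'
  Position 4: 'e'
  Position 3: 'b'
  Position 2: 'm'
  Position 1: 'd'
  Position 0: 'b'
Reversed: cfebmdb

cfebmdb


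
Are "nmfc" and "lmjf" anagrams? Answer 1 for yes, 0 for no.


Strings: "nmfc", "lmjf"
Sorted first:  cfmn
Sorted second: fjlm
Differ at position 0: 'c' vs 'f' => not anagrams

0


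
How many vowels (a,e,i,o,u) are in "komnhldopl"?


Input: komnhldopl
Checking each character:
  'k' at position 0: consonant
  'o' at position 1: vowel (running total: 1)
  'm' at position 2: consonant
  'n' at position 3: consonant
  'h' at position 4: consonant
  'l' at position 5: consonant
  'd' at position 6: consonant
  'o' at position 7: vowel (running total: 2)
  'p' at position 8: consonant
  'l' at position 9: consonant
Total vowels: 2

2


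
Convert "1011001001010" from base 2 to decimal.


Input: "1011001001010" in base 2
Positional expansion:
  Digit '1' (value 1) x 2^12 = 4096
  Digit '0' (value 0) x 2^11 = 0
  Digit '1' (value 1) x 2^10 = 1024
  Digit '1' (value 1) x 2^9 = 512
  Digit '0' (value 0) x 2^8 = 0
  Digit '0' (value 0) x 2^7 = 0
  Digit '1' (value 1) x 2^6 = 64
  Digit '0' (value 0) x 2^5 = 0
  Digit '0' (value 0) x 2^4 = 0
  Digit '1' (value 1) x 2^3 = 8
  Digit '0' (value 0) x 2^2 = 0
  Digit '1' (value 1) x 2^1 = 2
  Digit '0' (value 0) x 2^0 = 0
Sum = 5706

5706


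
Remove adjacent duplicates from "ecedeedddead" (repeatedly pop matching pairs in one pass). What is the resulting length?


Input: ecedeedddead
Stack-based adjacent duplicate removal:
  Read 'e': push. Stack: e
  Read 'c': push. Stack: ec
  Read 'e': push. Stack: ece
  Read 'd': push. Stack: eced
  Read 'e': push. Stack: ecede
  Read 'e': matches stack top 'e' => pop. Stack: eced
  Read 'd': matches stack top 'd' => pop. Stack: ece
  Read 'd': push. Stack: eced
  Read 'd': matches stack top 'd' => pop. Stack: ece
  Read 'e': matches stack top 'e' => pop. Stack: ec
  Read 'a': push. Stack: eca
  Read 'd': push. Stack: ecad
Final stack: "ecad" (length 4)

4


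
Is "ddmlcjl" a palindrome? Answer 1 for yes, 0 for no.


Input: ddmlcjl
Reversed: ljclmdd
  Compare pos 0 ('d') with pos 6 ('l'): MISMATCH
  Compare pos 1 ('d') with pos 5 ('j'): MISMATCH
  Compare pos 2 ('m') with pos 4 ('c'): MISMATCH
Result: not a palindrome

0


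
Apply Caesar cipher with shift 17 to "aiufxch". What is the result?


Caesar cipher: shift "aiufxch" by 17
  'a' (pos 0) + 17 = pos 17 = 'r'
  'i' (pos 8) + 17 = pos 25 = 'z'
  'u' (pos 20) + 17 = pos 11 = 'l'
  'f' (pos 5) + 17 = pos 22 = 'w'
  'x' (pos 23) + 17 = pos 14 = 'o'
  'c' (pos 2) + 17 = pos 19 = 't'
  'h' (pos 7) + 17 = pos 24 = 'y'
Result: rzlwoty

rzlwoty


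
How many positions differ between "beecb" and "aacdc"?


Comparing "beecb" and "aacdc" position by position:
  Position 0: 'b' vs 'a' => DIFFER
  Position 1: 'e' vs 'a' => DIFFER
  Position 2: 'e' vs 'c' => DIFFER
  Position 3: 'c' vs 'd' => DIFFER
  Position 4: 'b' vs 'c' => DIFFER
Positions that differ: 5

5


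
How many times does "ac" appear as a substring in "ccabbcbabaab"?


Searching for "ac" in "ccabbcbabaab"
Scanning each position:
  Position 0: "cc" => no
  Position 1: "ca" => no
  Position 2: "ab" => no
  Position 3: "bb" => no
  Position 4: "bc" => no
  Position 5: "cb" => no
  Position 6: "ba" => no
  Position 7: "ab" => no
  Position 8: "ba" => no
  Position 9: "aa" => no
  Position 10: "ab" => no
Total occurrences: 0

0


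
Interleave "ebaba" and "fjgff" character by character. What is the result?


Interleaving "ebaba" and "fjgff":
  Position 0: 'e' from first, 'f' from second => "ef"
  Position 1: 'b' from first, 'j' from second => "bj"
  Position 2: 'a' from first, 'g' from second => "ag"
  Position 3: 'b' from first, 'f' from second => "bf"
  Position 4: 'a' from first, 'f' from second => "af"
Result: efbjagbfaf

efbjagbfaf


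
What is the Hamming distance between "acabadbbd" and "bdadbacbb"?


Comparing "acabadbbd" and "bdadbacbb" position by position:
  Position 0: 'a' vs 'b' => differ
  Position 1: 'c' vs 'd' => differ
  Position 2: 'a' vs 'a' => same
  Position 3: 'b' vs 'd' => differ
  Position 4: 'a' vs 'b' => differ
  Position 5: 'd' vs 'a' => differ
  Position 6: 'b' vs 'c' => differ
  Position 7: 'b' vs 'b' => same
  Position 8: 'd' vs 'b' => differ
Total differences (Hamming distance): 7

7


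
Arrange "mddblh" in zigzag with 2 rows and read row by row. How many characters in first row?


Zigzag "mddblh" into 2 rows:
Placing characters:
  'm' => row 0
  'd' => row 1
  'd' => row 0
  'b' => row 1
  'l' => row 0
  'h' => row 1
Rows:
  Row 0: "mdl"
  Row 1: "dbh"
First row length: 3

3


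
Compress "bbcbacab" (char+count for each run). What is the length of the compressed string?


Input: bbcbacab
Runs:
  'b' x 2 => "b2"
  'c' x 1 => "c1"
  'b' x 1 => "b1"
  'a' x 1 => "a1"
  'c' x 1 => "c1"
  'a' x 1 => "a1"
  'b' x 1 => "b1"
Compressed: "b2c1b1a1c1a1b1"
Compressed length: 14

14


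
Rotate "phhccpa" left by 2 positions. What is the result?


Input: "phhccpa", rotate left by 2
First 2 characters: "ph"
Remaining characters: "hccpa"
Concatenate remaining + first: "hccpa" + "ph" = "hccpaph"

hccpaph


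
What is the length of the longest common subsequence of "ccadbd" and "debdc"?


LCS of "ccadbd" and "debdc"
DP table:
           d    e    b    d    c
      0    0    0    0    0    0
  c   0    0    0    0    0    1
  c   0    0    0    0    0    1
  a   0    0    0    0    0    1
  d   0    1    1    1    1    1
  b   0    1    1    2    2    2
  d   0    1    1    2    3    3
LCS length = dp[6][5] = 3

3


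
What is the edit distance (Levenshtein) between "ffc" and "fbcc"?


Computing edit distance: "ffc" -> "fbcc"
DP table:
           f    b    c    c
      0    1    2    3    4
  f   1    0    1    2    3
  f   2    1    1    2    3
  c   3    2    2    1    2
Edit distance = dp[3][4] = 2

2


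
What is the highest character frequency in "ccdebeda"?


Input: ccdebeda
Character counts:
  'a': 1
  'b': 1
  'c': 2
  'd': 2
  'e': 2
Maximum frequency: 2

2


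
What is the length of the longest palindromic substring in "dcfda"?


Input: "dcfda"
Checking substrings for palindromes:
  No multi-char palindromic substrings found
Longest palindromic substring: "d" with length 1

1


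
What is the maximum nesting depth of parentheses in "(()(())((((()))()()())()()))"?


Input: "(()(())((((()))()()())()()))"
Tracking depth:
  Position 0 '(': depth becomes 1
  Position 1 '(': depth becomes 2
  Position 2 ')': depth becomes 1
  Position 3 '(': depth becomes 2
  Position 4 '(': depth becomes 3
  Position 5 ')': depth becomes 2
  Position 6 ')': depth becomes 1
  Position 7 '(': depth becomes 2
  Position 8 '(': depth becomes 3
  Position 9 '(': depth becomes 4
  Position 10 '(': depth becomes 5
  Position 11 '(': depth becomes 6
  Position 12 ')': depth becomes 5
  Position 13 ')': depth becomes 4
  Position 14 ')': depth becomes 3
  Position 15 '(': depth becomes 4
  Position 16 ')': depth becomes 3
  Position 17 '(': depth becomes 4
  Position 18 ')': depth becomes 3
  Position 19 '(': depth becomes 4
  Position 20 ')': depth becomes 3
  Position 21 ')': depth becomes 2
  Position 22 '(': depth becomes 3
  Position 23 ')': depth becomes 2
  Position 24 '(': depth becomes 3
  Position 25 ')': depth becomes 2
  Position 26 ')': depth becomes 1
  Position 27 ')': depth becomes 0
Maximum depth reached: 6

6


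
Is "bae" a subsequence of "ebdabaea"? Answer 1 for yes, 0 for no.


Check if "bae" is a subsequence of "ebdabaea"
Greedy scan:
  Position 0 ('e'): no match needed
  Position 1 ('b'): matches sub[0] = 'b'
  Position 2 ('d'): no match needed
  Position 3 ('a'): matches sub[1] = 'a'
  Position 4 ('b'): no match needed
  Position 5 ('a'): no match needed
  Position 6 ('e'): matches sub[2] = 'e'
  Position 7 ('a'): no match needed
All 3 characters matched => is a subsequence

1


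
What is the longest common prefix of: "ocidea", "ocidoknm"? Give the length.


Words: ocidea, ocidoknm
  Position 0: all 'o' => match
  Position 1: all 'c' => match
  Position 2: all 'i' => match
  Position 3: all 'd' => match
  Position 4: ('e', 'o') => mismatch, stop
LCP = "ocid" (length 4)

4


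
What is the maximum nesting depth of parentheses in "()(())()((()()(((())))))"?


Input: "()(())()((()()(((())))))"
Tracking depth:
  Position 0 '(': depth becomes 1
  Position 1 ')': depth becomes 0
  Position 2 '(': depth becomes 1
  Position 3 '(': depth becomes 2
  Position 4 ')': depth becomes 1
  Position 5 ')': depth becomes 0
  Position 6 '(': depth becomes 1
  Position 7 ')': depth becomes 0
  Position 8 '(': depth becomes 1
  Position 9 '(': depth becomes 2
  Position 10 '(': depth becomes 3
  Position 11 ')': depth becomes 2
  Position 12 '(': depth becomes 3
  Position 13 ')': depth becomes 2
  Position 14 '(': depth becomes 3
  Position 15 '(': depth becomes 4
  Position 16 '(': depth becomes 5
  Position 17 '(': depth becomes 6
  Position 18 ')': depth becomes 5
  Position 19 ')': depth becomes 4
  Position 20 ')': depth becomes 3
  Position 21 ')': depth becomes 2
  Position 22 ')': depth becomes 1
  Position 23 ')': depth becomes 0
Maximum depth reached: 6

6


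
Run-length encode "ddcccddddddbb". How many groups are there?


Input: ddcccddddddbb
Scanning for consecutive runs:
  Group 1: 'd' x 2 (positions 0-1)
  Group 2: 'c' x 3 (positions 2-4)
  Group 3: 'd' x 6 (positions 5-10)
  Group 4: 'b' x 2 (positions 11-12)
Total groups: 4

4


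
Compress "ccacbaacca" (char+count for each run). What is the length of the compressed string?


Input: ccacbaacca
Runs:
  'c' x 2 => "c2"
  'a' x 1 => "a1"
  'c' x 1 => "c1"
  'b' x 1 => "b1"
  'a' x 2 => "a2"
  'c' x 2 => "c2"
  'a' x 1 => "a1"
Compressed: "c2a1c1b1a2c2a1"
Compressed length: 14

14


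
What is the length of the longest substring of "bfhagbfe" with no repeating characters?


Input: "bfhagbfe"
Sliding window (track last position of each char):
  Position 0 ('b'): window [0,0] length 1 -- new best
  Position 1 ('f'): window [0,1] length 2 -- new best
  Position 2 ('h'): window [0,2] length 3 -- new best
  Position 3 ('a'): window [0,3] length 4 -- new best
  Position 4 ('g'): window [0,4] length 5 -- new best
  Position 5 ('b'): repeat (last at 0), move window start to 1
  Position 5 ('b'): window [1,5] length 5
  Position 6 ('f'): repeat (last at 1), move window start to 2
  Position 6 ('f'): window [2,6] length 5
  Position 7 ('e'): window [2,7] length 6 -- new best
Longest substring with no repeats: "hagbfe" with length 6

6


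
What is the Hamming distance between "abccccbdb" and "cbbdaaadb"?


Comparing "abccccbdb" and "cbbdaaadb" position by position:
  Position 0: 'a' vs 'c' => differ
  Position 1: 'b' vs 'b' => same
  Position 2: 'c' vs 'b' => differ
  Position 3: 'c' vs 'd' => differ
  Position 4: 'c' vs 'a' => differ
  Position 5: 'c' vs 'a' => differ
  Position 6: 'b' vs 'a' => differ
  Position 7: 'd' vs 'd' => same
  Position 8: 'b' vs 'b' => same
Total differences (Hamming distance): 6

6


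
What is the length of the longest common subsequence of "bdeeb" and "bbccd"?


LCS of "bdeeb" and "bbccd"
DP table:
           b    b    c    c    d
      0    0    0    0    0    0
  b   0    1    1    1    1    1
  d   0    1    1    1    1    2
  e   0    1    1    1    1    2
  e   0    1    1    1    1    2
  b   0    1    2    2    2    2
LCS length = dp[5][5] = 2

2


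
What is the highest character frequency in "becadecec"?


Input: becadecec
Character counts:
  'a': 1
  'b': 1
  'c': 3
  'd': 1
  'e': 3
Maximum frequency: 3

3


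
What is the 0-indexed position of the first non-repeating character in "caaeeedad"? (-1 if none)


Input: caaeeedad
Character frequencies:
  'a': 3
  'c': 1
  'd': 2
  'e': 3
Scanning left to right for freq == 1:
  Position 0 ('c'): unique! => answer = 0

0


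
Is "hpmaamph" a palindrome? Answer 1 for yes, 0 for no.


Input: hpmaamph
Reversed: hpmaamph
  Compare pos 0 ('h') with pos 7 ('h'): match
  Compare pos 1 ('p') with pos 6 ('p'): match
  Compare pos 2 ('m') with pos 5 ('m'): match
  Compare pos 3 ('a') with pos 4 ('a'): match
Result: palindrome

1


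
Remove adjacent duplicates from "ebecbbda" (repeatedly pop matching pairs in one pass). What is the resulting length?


Input: ebecbbda
Stack-based adjacent duplicate removal:
  Read 'e': push. Stack: e
  Read 'b': push. Stack: eb
  Read 'e': push. Stack: ebe
  Read 'c': push. Stack: ebec
  Read 'b': push. Stack: ebecb
  Read 'b': matches stack top 'b' => pop. Stack: ebec
  Read 'd': push. Stack: ebecd
  Read 'a': push. Stack: ebecda
Final stack: "ebecda" (length 6)

6


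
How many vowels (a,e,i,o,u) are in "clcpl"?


Input: clcpl
Checking each character:
  'c' at position 0: consonant
  'l' at position 1: consonant
  'c' at position 2: consonant
  'p' at position 3: consonant
  'l' at position 4: consonant
Total vowels: 0

0


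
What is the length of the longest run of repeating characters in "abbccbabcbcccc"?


Input: "abbccbabcbcccc"
Scanning for longest run:
  Position 1 ('b'): new char, reset run to 1
  Position 2 ('b'): continues run of 'b', length=2
  Position 3 ('c'): new char, reset run to 1
  Position 4 ('c'): continues run of 'c', length=2
  Position 5 ('b'): new char, reset run to 1
  Position 6 ('a'): new char, reset run to 1
  Position 7 ('b'): new char, reset run to 1
  Position 8 ('c'): new char, reset run to 1
  Position 9 ('b'): new char, reset run to 1
  Position 10 ('c'): new char, reset run to 1
  Position 11 ('c'): continues run of 'c', length=2
  Position 12 ('c'): continues run of 'c', length=3
  Position 13 ('c'): continues run of 'c', length=4
Longest run: 'c' with length 4

4


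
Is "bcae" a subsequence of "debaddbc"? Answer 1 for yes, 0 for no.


Check if "bcae" is a subsequence of "debaddbc"
Greedy scan:
  Position 0 ('d'): no match needed
  Position 1 ('e'): no match needed
  Position 2 ('b'): matches sub[0] = 'b'
  Position 3 ('a'): no match needed
  Position 4 ('d'): no match needed
  Position 5 ('d'): no match needed
  Position 6 ('b'): no match needed
  Position 7 ('c'): matches sub[1] = 'c'
Only matched 2/4 characters => not a subsequence

0


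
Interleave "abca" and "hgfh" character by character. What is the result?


Interleaving "abca" and "hgfh":
  Position 0: 'a' from first, 'h' from second => "ah"
  Position 1: 'b' from first, 'g' from second => "bg"
  Position 2: 'c' from first, 'f' from second => "cf"
  Position 3: 'a' from first, 'h' from second => "ah"
Result: ahbgcfah

ahbgcfah


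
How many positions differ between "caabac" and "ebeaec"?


Comparing "caabac" and "ebeaec" position by position:
  Position 0: 'c' vs 'e' => DIFFER
  Position 1: 'a' vs 'b' => DIFFER
  Position 2: 'a' vs 'e' => DIFFER
  Position 3: 'b' vs 'a' => DIFFER
  Position 4: 'a' vs 'e' => DIFFER
  Position 5: 'c' vs 'c' => same
Positions that differ: 5

5


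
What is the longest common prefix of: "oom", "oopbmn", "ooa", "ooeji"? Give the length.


Words: oom, oopbmn, ooa, ooeji
  Position 0: all 'o' => match
  Position 1: all 'o' => match
  Position 2: ('m', 'p', 'a', 'e') => mismatch, stop
LCP = "oo" (length 2)

2


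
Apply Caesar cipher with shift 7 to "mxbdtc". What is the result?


Caesar cipher: shift "mxbdtc" by 7
  'm' (pos 12) + 7 = pos 19 = 't'
  'x' (pos 23) + 7 = pos 4 = 'e'
  'b' (pos 1) + 7 = pos 8 = 'i'
  'd' (pos 3) + 7 = pos 10 = 'k'
  't' (pos 19) + 7 = pos 0 = 'a'
  'c' (pos 2) + 7 = pos 9 = 'j'
Result: teikaj

teikaj


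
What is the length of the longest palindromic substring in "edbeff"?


Input: "edbeff"
Checking substrings for palindromes:
  [4:6] "ff" (len 2) => palindrome
Longest palindromic substring: "ff" with length 2

2


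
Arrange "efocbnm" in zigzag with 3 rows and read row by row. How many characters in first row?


Zigzag "efocbnm" into 3 rows:
Placing characters:
  'e' => row 0
  'f' => row 1
  'o' => row 2
  'c' => row 1
  'b' => row 0
  'n' => row 1
  'm' => row 2
Rows:
  Row 0: "eb"
  Row 1: "fcn"
  Row 2: "om"
First row length: 2

2


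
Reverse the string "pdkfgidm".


Input: pdkfgidm
Reading characters right to left:
  Position 7: 'm'
  Position 6: 'd'
  Position 5: 'i'
  Position 4: 'g'
  Position 3: 'f'
  Position 2: 'k'
  Position 1: 'd'
  Position 0: 'p'
Reversed: mdigfkdp

mdigfkdp


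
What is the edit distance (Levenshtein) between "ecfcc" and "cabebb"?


Computing edit distance: "ecfcc" -> "cabebb"
DP table:
           c    a    b    e    b    b
      0    1    2    3    4    5    6
  e   1    1    2    3    3    4    5
  c   2    1    2    3    4    4    5
  f   3    2    2    3    4    5    5
  c   4    3    3    3    4    5    6
  c   5    4    4    4    4    5    6
Edit distance = dp[5][6] = 6

6


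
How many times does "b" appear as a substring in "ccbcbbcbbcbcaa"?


Searching for "b" in "ccbcbbcbbcbcaa"
Scanning each position:
  Position 0: "c" => no
  Position 1: "c" => no
  Position 2: "b" => MATCH
  Position 3: "c" => no
  Position 4: "b" => MATCH
  Position 5: "b" => MATCH
  Position 6: "c" => no
  Position 7: "b" => MATCH
  Position 8: "b" => MATCH
  Position 9: "c" => no
  Position 10: "b" => MATCH
  Position 11: "c" => no
  Position 12: "a" => no
  Position 13: "a" => no
Total occurrences: 6

6


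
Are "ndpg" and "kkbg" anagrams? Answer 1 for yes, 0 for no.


Strings: "ndpg", "kkbg"
Sorted first:  dgnp
Sorted second: bgkk
Differ at position 0: 'd' vs 'b' => not anagrams

0


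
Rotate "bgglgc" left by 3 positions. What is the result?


Input: "bgglgc", rotate left by 3
First 3 characters: "bgg"
Remaining characters: "lgc"
Concatenate remaining + first: "lgc" + "bgg" = "lgcbgg"

lgcbgg


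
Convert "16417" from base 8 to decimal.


Input: "16417" in base 8
Positional expansion:
  Digit '1' (value 1) x 8^4 = 4096
  Digit '6' (value 6) x 8^3 = 3072
  Digit '4' (value 4) x 8^2 = 256
  Digit '1' (value 1) x 8^1 = 8
  Digit '7' (value 7) x 8^0 = 7
Sum = 7439

7439


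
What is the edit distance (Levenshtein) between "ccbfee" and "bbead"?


Computing edit distance: "ccbfee" -> "bbead"
DP table:
           b    b    e    a    d
      0    1    2    3    4    5
  c   1    1    2    3    4    5
  c   2    2    2    3    4    5
  b   3    2    2    3    4    5
  f   4    3    3    3    4    5
  e   5    4    4    3    4    5
  e   6    5    5    4    4    5
Edit distance = dp[6][5] = 5

5


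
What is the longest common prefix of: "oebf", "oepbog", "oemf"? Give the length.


Words: oebf, oepbog, oemf
  Position 0: all 'o' => match
  Position 1: all 'e' => match
  Position 2: ('b', 'p', 'm') => mismatch, stop
LCP = "oe" (length 2)

2


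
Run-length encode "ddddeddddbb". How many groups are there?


Input: ddddeddddbb
Scanning for consecutive runs:
  Group 1: 'd' x 4 (positions 0-3)
  Group 2: 'e' x 1 (positions 4-4)
  Group 3: 'd' x 4 (positions 5-8)
  Group 4: 'b' x 2 (positions 9-10)
Total groups: 4

4


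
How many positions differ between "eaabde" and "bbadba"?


Comparing "eaabde" and "bbadba" position by position:
  Position 0: 'e' vs 'b' => DIFFER
  Position 1: 'a' vs 'b' => DIFFER
  Position 2: 'a' vs 'a' => same
  Position 3: 'b' vs 'd' => DIFFER
  Position 4: 'd' vs 'b' => DIFFER
  Position 5: 'e' vs 'a' => DIFFER
Positions that differ: 5

5
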